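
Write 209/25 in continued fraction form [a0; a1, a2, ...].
[8; 2, 1, 3, 2]

Euclidean algorithm steps:
209 = 8 × 25 + 9
25 = 2 × 9 + 7
9 = 1 × 7 + 2
7 = 3 × 2 + 1
2 = 2 × 1 + 0
Continued fraction: [8; 2, 1, 3, 2]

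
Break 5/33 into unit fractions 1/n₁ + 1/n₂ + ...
1/7 + 1/116 + 1/26796

Greedy algorithm:
5/33: ceiling(33/5) = 7, use 1/7
2/231: ceiling(231/2) = 116, use 1/116
1/26796: ceiling(26796/1) = 26796, use 1/26796
Result: 5/33 = 1/7 + 1/116 + 1/26796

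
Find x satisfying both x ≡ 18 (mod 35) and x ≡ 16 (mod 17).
543

Using Chinese Remainder Theorem:
M = 35 × 17 = 595
M1 = 17, M2 = 35
y1 = 17^(-1) mod 35 = 33
y2 = 35^(-1) mod 17 = 1
x = (18×17×33 + 16×35×1) mod 595 = 543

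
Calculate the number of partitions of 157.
80630964769

p(n) counts ways to write n as a sum of positive integers (order ignored).
Euler's pentagonal recurrence: p(k) = p(k-1) + p(k-2) - p(k-5) - p(k-7) + p(k-12) + p(k-15) - ... (offsets j(3j∓1)/2, signs ++--, p(0)=1, p(<0)=0).
DP table for k = 0..156: p(0)=1, p(1)=1, p(2)=2, p(3)=3, p(4)=5, p(5)=7, p(6)=11, p(7)=15, p(8)=22, p(9)=30, p(10)=42, p(11)=56, p(12)=77, p(13)=101, p(14)=135, p(15)=176, p(16)=231, p(17)=297, p(18)=385, p(19)=490, p(20)=627, p(21)=792, p(22)=1002, p(23)=1255, p(24)=1575, p(25)=1958, p(26)=2436, p(27)=3010, p(28)=3718, p(29)=4565, p(30)=5604, p(31)=6842, p(32)=8349, p(33)=10143, p(34)=12310, p(35)=14883, p(36)=17977, p(37)=21637, p(38)=26015, p(39)=31185, p(40)=37338, p(41)=44583, p(42)=53174, p(43)=63261, p(44)=75175, p(45)=89134, p(46)=105558, p(47)=124754, p(48)=147273, p(49)=173525, p(50)=204226, p(51)=239943, p(52)=281589, p(53)=329931, p(54)=386155, p(55)=451276, p(56)=526823, p(57)=614154, p(58)=715220, p(59)=831820, p(60)=966467, p(61)=1121505, p(62)=1300156, p(63)=1505499, p(64)=1741630, p(65)=2012558, p(66)=2323520, p(67)=2679689, p(68)=3087735, p(69)=3554345, p(70)=4087968, p(71)=4697205, p(72)=5392783, p(73)=6185689, p(74)=7089500, p(75)=8118264, p(76)=9289091, p(77)=10619863, p(78)=12132164, p(79)=13848650, p(80)=15796476, p(81)=18004327, p(82)=20506255, p(83)=23338469, p(84)=26543660, p(85)=30167357, p(86)=34262962, p(87)=38887673, p(88)=44108109, p(89)=49995925, p(90)=56634173, p(91)=64112359, p(92)=72533807, p(93)=82010177, p(94)=92669720, p(95)=104651419, p(96)=118114304, p(97)=133230930, p(98)=150198136, p(99)=169229875, p(100)=190569292, p(101)=214481126, p(102)=241265379, p(103)=271248950, p(104)=304801365, p(105)=342325709, p(106)=384276336, p(107)=431149389, p(108)=483502844, p(109)=541946240, p(110)=607163746, p(111)=679903203, p(112)=761002156, p(113)=851376628, p(114)=952050665, p(115)=1064144451, p(116)=1188908248, p(117)=1327710076, p(118)=1482074143, p(119)=1653668665, p(120)=1844349560, p(121)=2056148051, p(122)=2291320912, p(123)=2552338241, p(124)=2841940500, p(125)=3163127352, p(126)=3519222692, p(127)=3913864295, p(128)=4351078600, p(129)=4835271870, p(130)=5371315400, p(131)=5964539504, p(132)=6620830889, p(133)=7346629512, p(134)=8149040695, p(135)=9035836076, p(136)=10015581680, p(137)=11097645016, p(138)=12292341831, p(139)=13610949895, p(140)=15065878135, p(141)=16670689208, p(142)=18440293320, p(143)=20390982757, p(144)=22540654445, p(145)=24908858009, p(146)=27517052599, p(147)=30388671978, p(148)=33549419497, p(149)=37027355200, p(150)=40853235313, p(151)=45060624582, p(152)=49686288421, p(153)=54770336324, p(154)=60356673280, p(155)=66493182097, p(156)=73232243759.
Final step: p(157) = p(156) + p(155) - p(152) - p(150) + p(145) + p(142) - p(135) - p(131) + p(122) + p(117) - p(106) - p(100) + p(87) + p(80) - p(65) - p(57) + p(40) + p(31) - p(12) - p(2)
= 73232243759 + 66493182097 - 49686288421 - 40853235313 + 24908858009 + 18440293320 - 9035836076 - 5964539504 + 2291320912 + 1327710076 - 384276336 - 190569292 + 38887673 + 15796476 - 2012558 - 614154 + 37338 + 6842 - 77 - 2
= 80630964769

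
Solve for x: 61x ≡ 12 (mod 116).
x ≡ 4 (mod 116)

gcd(61, 116) = 1, which divides 12, so solutions exist.
Find 61^(-1) mod 116 by the extended Euclidean algorithm:
116 = 1 × 61 + 55  ⟹  55 = (1)·116 + (-1)·61
61 = 1 × 55 + 6  ⟹  6 = (-1)·116 + (2)·61
55 = 9 × 6 + 1  ⟹  1 = (10)·116 + (-19)·61
So (-19)·61 ≡ 1 (mod 116), i.e. 61^(-1) ≡ -19 ≡ 97 (mod 116).
x ≡ 97 × 12 = 1164 ≡ 4 (mod 116).
Check: 61 × 4 = 244 ≡ 12 (mod 116).
Unique solution: x ≡ 4 (mod 116)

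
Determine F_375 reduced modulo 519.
409

Matrix identity: Q^n = [[F_(n+1), F_n], [F_n, F_(n-1)]] with Q = [[1,1],[1,0]].
n = 375 = 101110111₂. Square-and-multiply, entries mod 519:
Q^1 = [[1,1],[1,0]]
Q^2 = (Q^1)² = [[2,1],[1,1]]
Q^5 = (Q^2)²·Q = [[8,5],[5,3]]
Q^11 = (Q^5)²·Q = [[144,89],[89,55]]
Q^23 = (Q^11)²·Q = [[177,112],[112,65]]
Q^46 = (Q^23)² = [[277,116],[116,161]]
Q^93 = (Q^46)²·Q = [[344,398],[398,465]]
Q^187 = (Q^93)²·Q = [[315,113],[113,202]]
Q^375 = (Q^187)²·Q = [[183,409],[409,293]]
F_375 mod 519 = Q^375[0][1] = 409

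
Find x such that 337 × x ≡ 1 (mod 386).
63

gcd(337, 386) = 1, so the inverse exists.
Extended Euclidean algorithm on (386, 337):
386 = 1 × 337 + 49  ⟹  49 = (1)·386 + (-1)·337
337 = 6 × 49 + 43  ⟹  43 = (-6)·386 + (7)·337
49 = 1 × 43 + 6  ⟹  6 = (7)·386 + (-8)·337
43 = 7 × 6 + 1  ⟹  1 = (-55)·386 + (63)·337
So (63)·337 ≡ 1 (mod 386), i.e. 337^(-1) ≡ 63 (mod 386).
Check: 337 × 63 = 21231 ≡ 1 (mod 386)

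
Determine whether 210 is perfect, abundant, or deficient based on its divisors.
abundant

Proper divisors of 210: sum = 1 + 2 + 3 + 5 + 6 + 7 + 10 + 14 + 15 + 21 + 30 + 35 + 42 + 70 + 105 = 366
Since 366 > 210, 210 is abundant.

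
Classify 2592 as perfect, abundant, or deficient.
abundant

Proper divisors of 2592: sum = 1 + 2 + 3 + 4 + 6 + 8 + 9 + 12 + ... + 432 + 648 + 864 + 1296 (29 divisors) = 5031
Since 5031 > 2592, 2592 is abundant.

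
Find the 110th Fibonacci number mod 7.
6

Matrix identity: Q^n = [[F_(n+1), F_n], [F_n, F_(n-1)]] with Q = [[1,1],[1,0]].
n = 110 = 1101110₂. Square-and-multiply, entries mod 7:
Q^1 = [[1,1],[1,0]]
Q^3 = (Q^1)²·Q = [[3,2],[2,1]]
Q^6 = (Q^3)² = [[6,1],[1,5]]
Q^13 = (Q^6)²·Q = [[6,2],[2,4]]
Q^27 = (Q^13)²·Q = [[4,5],[5,6]]
Q^55 = (Q^27)²·Q = [[0,6],[6,1]]
Q^110 = (Q^55)² = [[1,6],[6,2]]
F_110 mod 7 = Q^110[0][1] = 6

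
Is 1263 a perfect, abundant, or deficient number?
deficient

Proper divisors of 1263: sum = 1 + 3 + 421 = 425
Since 425 < 1263, 1263 is deficient.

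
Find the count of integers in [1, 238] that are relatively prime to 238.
96

238 = 2 × 7 × 17
φ(n) = n × ∏(1 - 1/p) for each prime p dividing n
φ(238) = 238 × (1 - 1/2) × (1 - 1/7) × (1 - 1/17) = 96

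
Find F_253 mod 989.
3

Matrix identity: Q^n = [[F_(n+1), F_n], [F_n, F_(n-1)]] with Q = [[1,1],[1,0]].
n = 253 = 11111101₂. Square-and-multiply, entries mod 989:
Q^1 = [[1,1],[1,0]]
Q^3 = (Q^1)²·Q = [[3,2],[2,1]]
Q^7 = (Q^3)²·Q = [[21,13],[13,8]]
Q^15 = (Q^7)²·Q = [[987,610],[610,377]]
Q^31 = (Q^15)²·Q = [[531,240],[240,291]]
Q^63 = (Q^31)²·Q = [[803,334],[334,469]]
Q^126 = (Q^63)² = [[769,567],[567,202]]
Q^253 = (Q^126)²·Q = [[676,3],[3,673]]
F_253 mod 989 = Q^253[0][1] = 3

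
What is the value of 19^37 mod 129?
76

Repeated squaring. Binary of 37 = 100101.
19^1 ≡ 19 (mod 129); 19^2 ≡ 103 (mod 129); 19^4 ≡ 31 (mod 129); 19^8 ≡ 58 (mod 129); 19^16 ≡ 10 (mod 129); 19^32 ≡ 100 (mod 129)
19^37 = 19^1 × 19^4 × 19^32 ≡ 76 (mod 129)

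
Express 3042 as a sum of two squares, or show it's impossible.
21² + 51² (a=21, b=51)

Factorization: 3042 = 2 × 3^2 × 13^2
By Fermat: n is sum of two squares iff every prime p ≡ 3 (mod 4) appears to even power.
All primes ≡ 3 (mod 4) appear to even power.
Search a = 0, 1, 2, … for 3042 - a² a perfect square: first hit at a = 21: 3042 - 441 = 2601 = 51².
3042 = 21² + 51² = 441 + 2601 ✓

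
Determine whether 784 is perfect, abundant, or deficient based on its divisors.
abundant

Proper divisors of 784: sum = 1 + 2 + 4 + 7 + 8 + 14 + 16 + 28 + 49 + 56 + 98 + 112 + 196 + 392 = 983
Since 983 > 784, 784 is abundant.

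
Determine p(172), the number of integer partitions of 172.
330495499613

p(n) counts ways to write n as a sum of positive integers (order ignored).
Euler's pentagonal recurrence: p(k) = p(k-1) + p(k-2) - p(k-5) - p(k-7) + p(k-12) + p(k-15) - ... (offsets j(3j∓1)/2, signs ++--, p(0)=1, p(<0)=0).
DP table for k = 0..171: p(0)=1, p(1)=1, p(2)=2, p(3)=3, p(4)=5, p(5)=7, p(6)=11, p(7)=15, p(8)=22, p(9)=30, p(10)=42, p(11)=56, p(12)=77, p(13)=101, p(14)=135, p(15)=176, p(16)=231, p(17)=297, p(18)=385, p(19)=490, p(20)=627, p(21)=792, p(22)=1002, p(23)=1255, p(24)=1575, p(25)=1958, p(26)=2436, p(27)=3010, p(28)=3718, p(29)=4565, p(30)=5604, p(31)=6842, p(32)=8349, p(33)=10143, p(34)=12310, p(35)=14883, p(36)=17977, p(37)=21637, p(38)=26015, p(39)=31185, p(40)=37338, p(41)=44583, p(42)=53174, p(43)=63261, p(44)=75175, p(45)=89134, p(46)=105558, p(47)=124754, p(48)=147273, p(49)=173525, p(50)=204226, p(51)=239943, p(52)=281589, p(53)=329931, p(54)=386155, p(55)=451276, p(56)=526823, p(57)=614154, p(58)=715220, p(59)=831820, p(60)=966467, p(61)=1121505, p(62)=1300156, p(63)=1505499, p(64)=1741630, p(65)=2012558, p(66)=2323520, p(67)=2679689, p(68)=3087735, p(69)=3554345, p(70)=4087968, p(71)=4697205, p(72)=5392783, p(73)=6185689, p(74)=7089500, p(75)=8118264, p(76)=9289091, p(77)=10619863, p(78)=12132164, p(79)=13848650, p(80)=15796476, p(81)=18004327, p(82)=20506255, p(83)=23338469, p(84)=26543660, p(85)=30167357, p(86)=34262962, p(87)=38887673, p(88)=44108109, p(89)=49995925, p(90)=56634173, p(91)=64112359, p(92)=72533807, p(93)=82010177, p(94)=92669720, p(95)=104651419, p(96)=118114304, p(97)=133230930, p(98)=150198136, p(99)=169229875, p(100)=190569292, p(101)=214481126, p(102)=241265379, p(103)=271248950, p(104)=304801365, p(105)=342325709, p(106)=384276336, p(107)=431149389, p(108)=483502844, p(109)=541946240, p(110)=607163746, p(111)=679903203, p(112)=761002156, p(113)=851376628, p(114)=952050665, p(115)=1064144451, p(116)=1188908248, p(117)=1327710076, p(118)=1482074143, p(119)=1653668665, p(120)=1844349560, p(121)=2056148051, p(122)=2291320912, p(123)=2552338241, p(124)=2841940500, p(125)=3163127352, p(126)=3519222692, p(127)=3913864295, p(128)=4351078600, p(129)=4835271870, p(130)=5371315400, p(131)=5964539504, p(132)=6620830889, p(133)=7346629512, p(134)=8149040695, p(135)=9035836076, p(136)=10015581680, p(137)=11097645016, p(138)=12292341831, p(139)=13610949895, p(140)=15065878135, p(141)=16670689208, p(142)=18440293320, p(143)=20390982757, p(144)=22540654445, p(145)=24908858009, p(146)=27517052599, p(147)=30388671978, p(148)=33549419497, p(149)=37027355200, p(150)=40853235313, p(151)=45060624582, p(152)=49686288421, p(153)=54770336324, p(154)=60356673280, p(155)=66493182097, p(156)=73232243759, p(157)=80630964769, p(158)=88751778802, p(159)=97662728555, p(160)=107438159466, p(161)=118159068427, p(162)=129913904637, p(163)=142798995930, p(164)=156919475295, p(165)=172389800255, p(166)=189334822579, p(167)=207890420102, p(168)=228204732751, p(169)=250438925115, p(170)=274768617130, p(171)=301384802048.
Final step: p(172) = p(171) + p(170) - p(167) - p(165) + p(160) + p(157) - p(150) - p(146) + p(137) + p(132) - p(121) - p(115) + p(102) + p(95) - p(80) - p(72) + p(55) + p(46) - p(27) - p(17)
= 301384802048 + 274768617130 - 207890420102 - 172389800255 + 107438159466 + 80630964769 - 40853235313 - 27517052599 + 11097645016 + 6620830889 - 2056148051 - 1064144451 + 241265379 + 104651419 - 15796476 - 5392783 + 451276 + 105558 - 3010 - 297
= 330495499613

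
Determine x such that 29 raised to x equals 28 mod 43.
37

Baby-step giant-step with step n = ⌈√43⌉ = 7.
Baby steps 29^j mod 43 (j:value) for j=0..6: 0:1, 1:29, 2:24, 3:8, 4:17, 5:20, 6:21.
Giant-step multiplier: 29^(-7) ≡ 29^(42-7) = 29^35 ≡ 37 (mod 43).
Giant steps γ_i = 28·37^i mod 43: γ_0=28, γ_1=4, γ_2=19, γ_3=15, γ_4=39, γ_5=24 (in table at j=2).
x = i·n + j = 5·7 + 2 = 37.
Check: 29^37 ≡ 28 (mod 43).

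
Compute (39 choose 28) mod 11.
3

Using Lucas' theorem:
Write n=39 and k=28 in base 11:
n in base 11: [3, 6]
k in base 11: [2, 6]
C(39,28) mod 11 = ∏ C(n_i, k_i) mod 11
Digit binomials (mod 11): C(3,2) = 3; C(6,6) = 1
Product: 3 × 1 = 3 ≡ 3 (mod 11)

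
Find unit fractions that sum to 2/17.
1/9 + 1/153

Greedy algorithm:
2/17: ceiling(17/2) = 9, use 1/9
1/153: ceiling(153/1) = 153, use 1/153
Result: 2/17 = 1/9 + 1/153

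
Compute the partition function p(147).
30388671978

p(n) counts ways to write n as a sum of positive integers (order ignored).
Euler's pentagonal recurrence: p(k) = p(k-1) + p(k-2) - p(k-5) - p(k-7) + p(k-12) + p(k-15) - ... (offsets j(3j∓1)/2, signs ++--, p(0)=1, p(<0)=0).
DP table for k = 0..146: p(0)=1, p(1)=1, p(2)=2, p(3)=3, p(4)=5, p(5)=7, p(6)=11, p(7)=15, p(8)=22, p(9)=30, p(10)=42, p(11)=56, p(12)=77, p(13)=101, p(14)=135, p(15)=176, p(16)=231, p(17)=297, p(18)=385, p(19)=490, p(20)=627, p(21)=792, p(22)=1002, p(23)=1255, p(24)=1575, p(25)=1958, p(26)=2436, p(27)=3010, p(28)=3718, p(29)=4565, p(30)=5604, p(31)=6842, p(32)=8349, p(33)=10143, p(34)=12310, p(35)=14883, p(36)=17977, p(37)=21637, p(38)=26015, p(39)=31185, p(40)=37338, p(41)=44583, p(42)=53174, p(43)=63261, p(44)=75175, p(45)=89134, p(46)=105558, p(47)=124754, p(48)=147273, p(49)=173525, p(50)=204226, p(51)=239943, p(52)=281589, p(53)=329931, p(54)=386155, p(55)=451276, p(56)=526823, p(57)=614154, p(58)=715220, p(59)=831820, p(60)=966467, p(61)=1121505, p(62)=1300156, p(63)=1505499, p(64)=1741630, p(65)=2012558, p(66)=2323520, p(67)=2679689, p(68)=3087735, p(69)=3554345, p(70)=4087968, p(71)=4697205, p(72)=5392783, p(73)=6185689, p(74)=7089500, p(75)=8118264, p(76)=9289091, p(77)=10619863, p(78)=12132164, p(79)=13848650, p(80)=15796476, p(81)=18004327, p(82)=20506255, p(83)=23338469, p(84)=26543660, p(85)=30167357, p(86)=34262962, p(87)=38887673, p(88)=44108109, p(89)=49995925, p(90)=56634173, p(91)=64112359, p(92)=72533807, p(93)=82010177, p(94)=92669720, p(95)=104651419, p(96)=118114304, p(97)=133230930, p(98)=150198136, p(99)=169229875, p(100)=190569292, p(101)=214481126, p(102)=241265379, p(103)=271248950, p(104)=304801365, p(105)=342325709, p(106)=384276336, p(107)=431149389, p(108)=483502844, p(109)=541946240, p(110)=607163746, p(111)=679903203, p(112)=761002156, p(113)=851376628, p(114)=952050665, p(115)=1064144451, p(116)=1188908248, p(117)=1327710076, p(118)=1482074143, p(119)=1653668665, p(120)=1844349560, p(121)=2056148051, p(122)=2291320912, p(123)=2552338241, p(124)=2841940500, p(125)=3163127352, p(126)=3519222692, p(127)=3913864295, p(128)=4351078600, p(129)=4835271870, p(130)=5371315400, p(131)=5964539504, p(132)=6620830889, p(133)=7346629512, p(134)=8149040695, p(135)=9035836076, p(136)=10015581680, p(137)=11097645016, p(138)=12292341831, p(139)=13610949895, p(140)=15065878135, p(141)=16670689208, p(142)=18440293320, p(143)=20390982757, p(144)=22540654445, p(145)=24908858009, p(146)=27517052599.
Final step: p(147) = p(146) + p(145) - p(142) - p(140) + p(135) + p(132) - p(125) - p(121) + p(112) + p(107) - p(96) - p(90) + p(77) + p(70) - p(55) - p(47) + p(30) + p(21) - p(2)
= 27517052599 + 24908858009 - 18440293320 - 15065878135 + 9035836076 + 6620830889 - 3163127352 - 2056148051 + 761002156 + 431149389 - 118114304 - 56634173 + 10619863 + 4087968 - 451276 - 124754 + 5604 + 792 - 2
= 30388671978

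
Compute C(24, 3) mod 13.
9

Using Lucas' theorem:
Write n=24 and k=3 in base 13:
n in base 13: [1, 11]
k in base 13: [0, 3]
C(24,3) mod 13 = ∏ C(n_i, k_i) mod 13
Digit binomials (mod 13): C(1,0) = 1; C(11,3) = 165 ≡ 9
Product: 1 × 9 = 9 ≡ 9 (mod 13)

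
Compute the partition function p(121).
2056148051

p(n) counts ways to write n as a sum of positive integers (order ignored).
Euler's pentagonal recurrence: p(k) = p(k-1) + p(k-2) - p(k-5) - p(k-7) + p(k-12) + p(k-15) - ... (offsets j(3j∓1)/2, signs ++--, p(0)=1, p(<0)=0).
DP table for k = 0..120: p(0)=1, p(1)=1, p(2)=2, p(3)=3, p(4)=5, p(5)=7, p(6)=11, p(7)=15, p(8)=22, p(9)=30, p(10)=42, p(11)=56, p(12)=77, p(13)=101, p(14)=135, p(15)=176, p(16)=231, p(17)=297, p(18)=385, p(19)=490, p(20)=627, p(21)=792, p(22)=1002, p(23)=1255, p(24)=1575, p(25)=1958, p(26)=2436, p(27)=3010, p(28)=3718, p(29)=4565, p(30)=5604, p(31)=6842, p(32)=8349, p(33)=10143, p(34)=12310, p(35)=14883, p(36)=17977, p(37)=21637, p(38)=26015, p(39)=31185, p(40)=37338, p(41)=44583, p(42)=53174, p(43)=63261, p(44)=75175, p(45)=89134, p(46)=105558, p(47)=124754, p(48)=147273, p(49)=173525, p(50)=204226, p(51)=239943, p(52)=281589, p(53)=329931, p(54)=386155, p(55)=451276, p(56)=526823, p(57)=614154, p(58)=715220, p(59)=831820, p(60)=966467, p(61)=1121505, p(62)=1300156, p(63)=1505499, p(64)=1741630, p(65)=2012558, p(66)=2323520, p(67)=2679689, p(68)=3087735, p(69)=3554345, p(70)=4087968, p(71)=4697205, p(72)=5392783, p(73)=6185689, p(74)=7089500, p(75)=8118264, p(76)=9289091, p(77)=10619863, p(78)=12132164, p(79)=13848650, p(80)=15796476, p(81)=18004327, p(82)=20506255, p(83)=23338469, p(84)=26543660, p(85)=30167357, p(86)=34262962, p(87)=38887673, p(88)=44108109, p(89)=49995925, p(90)=56634173, p(91)=64112359, p(92)=72533807, p(93)=82010177, p(94)=92669720, p(95)=104651419, p(96)=118114304, p(97)=133230930, p(98)=150198136, p(99)=169229875, p(100)=190569292, p(101)=214481126, p(102)=241265379, p(103)=271248950, p(104)=304801365, p(105)=342325709, p(106)=384276336, p(107)=431149389, p(108)=483502844, p(109)=541946240, p(110)=607163746, p(111)=679903203, p(112)=761002156, p(113)=851376628, p(114)=952050665, p(115)=1064144451, p(116)=1188908248, p(117)=1327710076, p(118)=1482074143, p(119)=1653668665, p(120)=1844349560.
Final step: p(121) = p(120) + p(119) - p(116) - p(114) + p(109) + p(106) - p(99) - p(95) + p(86) + p(81) - p(70) - p(64) + p(51) + p(44) - p(29) - p(21) + p(4)
= 1844349560 + 1653668665 - 1188908248 - 952050665 + 541946240 + 384276336 - 169229875 - 104651419 + 34262962 + 18004327 - 4087968 - 1741630 + 239943 + 75175 - 4565 - 792 + 5
= 2056148051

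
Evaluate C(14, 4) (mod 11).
0

Using Lucas' theorem:
Write n=14 and k=4 in base 11:
n in base 11: [1, 3]
k in base 11: [0, 4]
C(14,4) mod 11 = ∏ C(n_i, k_i) mod 11
Digit binomials (mod 11): C(1,0) = 1; C(3,4) = 0 (k_i > n_i)
Product: 1 × 0 = 0 ≡ 0 (mod 11)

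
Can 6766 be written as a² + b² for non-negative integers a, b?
Not possible

Factorization: 6766 = 2 × 17 × 199
By Fermat: n is sum of two squares iff every prime p ≡ 3 (mod 4) appears to even power.
Prime(s) ≡ 3 (mod 4) with odd exponent: [(199, 1)]
Therefore 6766 cannot be expressed as a² + b².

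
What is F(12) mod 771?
144

Matrix identity: Q^n = [[F_(n+1), F_n], [F_n, F_(n-1)]] with Q = [[1,1],[1,0]].
n = 12 = 1100₂. Square-and-multiply, entries mod 771:
Q^1 = [[1,1],[1,0]]
Q^3 = (Q^1)²·Q = [[3,2],[2,1]]
Q^6 = (Q^3)² = [[13,8],[8,5]]
Q^12 = (Q^6)² = [[233,144],[144,89]]
F_12 mod 771 = Q^12[0][1] = 144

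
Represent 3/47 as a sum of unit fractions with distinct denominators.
1/16 + 1/752

Greedy algorithm:
3/47: ceiling(47/3) = 16, use 1/16
1/752: ceiling(752/1) = 752, use 1/752
Result: 3/47 = 1/16 + 1/752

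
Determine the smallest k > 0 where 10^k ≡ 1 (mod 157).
78

157 is prime, so ord(10) divides φ(157) = 156.
Divisors of 156: 1, 2, 3, 4, 6, 12, 13, 26, 39, 52, 78, 156.
Repeated squaring: 10^1 ≡ 10, 10^2 ≡ 100, 10^4 ≡ 109, 10^8 ≡ 106, 10^16 ≡ 89, 10^32 ≡ 71, 10^64 ≡ 17, 10^128 ≡ 132 (mod 157).
Test 10^d mod 157 for each divisor d in increasing order:
10^1 ≡ 10
10^2 ≡ 100
10^3 = 10^2·10^1 ≡ 58
10^4 ≡ 109
10^6 = 10^4·10^2 ≡ 67
10^12 = 10^8·10^4 ≡ 93
10^13 = 10^8·10^4·10^1 ≡ 145
10^26 = 10^16·10^8·10^2 ≡ 144
10^39 = 10^32·10^4·10^2·10^1 ≡ 156
10^52 = 10^32·10^16·10^4 ≡ 12
10^78 = 10^64·10^8·10^4·10^2 ≡ 1  ← first divisor giving 1
The order is 78.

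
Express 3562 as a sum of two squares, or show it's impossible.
9² + 59² (a=9, b=59)

Factorization: 3562 = 2 × 13 × 137
By Fermat: n is sum of two squares iff every prime p ≡ 3 (mod 4) appears to even power.
All primes ≡ 3 (mod 4) appear to even power.
Search a = 0, 1, 2, … for 3562 - a² a perfect square: first hit at a = 9: 3562 - 81 = 3481 = 59².
3562 = 9² + 59² = 81 + 3481 ✓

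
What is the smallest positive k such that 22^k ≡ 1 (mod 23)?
2

23 is prime, so ord(22) divides φ(23) = 22.
Divisors of 22: 1, 2, 11, 22.
Repeated squaring: 22^1 ≡ 22, 22^2 ≡ 1, 22^4 ≡ 1, 22^8 ≡ 1, 22^16 ≡ 1 (mod 23).
Test 22^d mod 23 for each divisor d in increasing order:
22^1 ≡ 22
22^2 ≡ 1  ← first divisor giving 1
The order is 2.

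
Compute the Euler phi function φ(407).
360

407 = 11 × 37
φ(n) = n × ∏(1 - 1/p) for each prime p dividing n
φ(407) = 407 × (1 - 1/11) × (1 - 1/37) = 360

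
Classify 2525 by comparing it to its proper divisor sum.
deficient

Proper divisors of 2525: sum = 1 + 5 + 25 + 101 + 505 = 637
Since 637 < 2525, 2525 is deficient.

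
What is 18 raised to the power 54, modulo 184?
32

Repeated squaring. Binary of 54 = 110110.
18^1 ≡ 18 (mod 184); 18^2 ≡ 140 (mod 184); 18^4 ≡ 96 (mod 184); 18^8 ≡ 16 (mod 184); 18^16 ≡ 72 (mod 184); 18^32 ≡ 32 (mod 184)
18^54 = 18^2 × 18^4 × 18^16 × 18^32 ≡ 32 (mod 184)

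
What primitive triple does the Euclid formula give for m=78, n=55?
(3059, 8580, 9109)

Euclid's formula: a = m² - n², b = 2mn, c = m² + n²
m = 78, n = 55
a = 78² - 55² = 6084 - 3025 = 3059
b = 2 × 78 × 55 = 8580
c = 78² + 55² = 6084 + 3025 = 9109
Verification: 3059² + 8580² = 9357481 + 73616400 = 82973881 = 9109² ✓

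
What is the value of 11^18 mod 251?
27

Repeated squaring. Binary of 18 = 10010.
11^1 ≡ 11 (mod 251); 11^2 ≡ 121 (mod 251); 11^4 ≡ 83 (mod 251); 11^8 ≡ 112 (mod 251); 11^16 ≡ 245 (mod 251)
11^18 = 11^2 × 11^16 ≡ 27 (mod 251)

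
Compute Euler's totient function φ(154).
60

154 = 2 × 7 × 11
φ(n) = n × ∏(1 - 1/p) for each prime p dividing n
φ(154) = 154 × (1 - 1/2) × (1 - 1/7) × (1 - 1/11) = 60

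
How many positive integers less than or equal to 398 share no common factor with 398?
198

398 = 2 × 199
φ(n) = n × ∏(1 - 1/p) for each prime p dividing n
φ(398) = 398 × (1 - 1/2) × (1 - 1/199) = 198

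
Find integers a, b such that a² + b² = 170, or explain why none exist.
1² + 13² (a=1, b=13)

Factorization: 170 = 2 × 5 × 17
By Fermat: n is sum of two squares iff every prime p ≡ 3 (mod 4) appears to even power.
All primes ≡ 3 (mod 4) appear to even power.
Search a = 0, 1, 2, … for 170 - a² a perfect square: first hit at a = 1: 170 - 1 = 169 = 13².
170 = 1² + 13² = 1 + 169 ✓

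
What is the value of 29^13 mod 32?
13

Repeated squaring. Binary of 13 = 1101.
29^1 ≡ 29 (mod 32); 29^2 ≡ 9 (mod 32); 29^4 ≡ 17 (mod 32); 29^8 ≡ 1 (mod 32)
29^13 = 29^1 × 29^4 × 29^8 ≡ 13 (mod 32)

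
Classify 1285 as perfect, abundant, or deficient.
deficient

Proper divisors of 1285: sum = 1 + 5 + 257 = 263
Since 263 < 1285, 1285 is deficient.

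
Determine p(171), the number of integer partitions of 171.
301384802048

p(n) counts ways to write n as a sum of positive integers (order ignored).
Euler's pentagonal recurrence: p(k) = p(k-1) + p(k-2) - p(k-5) - p(k-7) + p(k-12) + p(k-15) - ... (offsets j(3j∓1)/2, signs ++--, p(0)=1, p(<0)=0).
DP table for k = 0..170: p(0)=1, p(1)=1, p(2)=2, p(3)=3, p(4)=5, p(5)=7, p(6)=11, p(7)=15, p(8)=22, p(9)=30, p(10)=42, p(11)=56, p(12)=77, p(13)=101, p(14)=135, p(15)=176, p(16)=231, p(17)=297, p(18)=385, p(19)=490, p(20)=627, p(21)=792, p(22)=1002, p(23)=1255, p(24)=1575, p(25)=1958, p(26)=2436, p(27)=3010, p(28)=3718, p(29)=4565, p(30)=5604, p(31)=6842, p(32)=8349, p(33)=10143, p(34)=12310, p(35)=14883, p(36)=17977, p(37)=21637, p(38)=26015, p(39)=31185, p(40)=37338, p(41)=44583, p(42)=53174, p(43)=63261, p(44)=75175, p(45)=89134, p(46)=105558, p(47)=124754, p(48)=147273, p(49)=173525, p(50)=204226, p(51)=239943, p(52)=281589, p(53)=329931, p(54)=386155, p(55)=451276, p(56)=526823, p(57)=614154, p(58)=715220, p(59)=831820, p(60)=966467, p(61)=1121505, p(62)=1300156, p(63)=1505499, p(64)=1741630, p(65)=2012558, p(66)=2323520, p(67)=2679689, p(68)=3087735, p(69)=3554345, p(70)=4087968, p(71)=4697205, p(72)=5392783, p(73)=6185689, p(74)=7089500, p(75)=8118264, p(76)=9289091, p(77)=10619863, p(78)=12132164, p(79)=13848650, p(80)=15796476, p(81)=18004327, p(82)=20506255, p(83)=23338469, p(84)=26543660, p(85)=30167357, p(86)=34262962, p(87)=38887673, p(88)=44108109, p(89)=49995925, p(90)=56634173, p(91)=64112359, p(92)=72533807, p(93)=82010177, p(94)=92669720, p(95)=104651419, p(96)=118114304, p(97)=133230930, p(98)=150198136, p(99)=169229875, p(100)=190569292, p(101)=214481126, p(102)=241265379, p(103)=271248950, p(104)=304801365, p(105)=342325709, p(106)=384276336, p(107)=431149389, p(108)=483502844, p(109)=541946240, p(110)=607163746, p(111)=679903203, p(112)=761002156, p(113)=851376628, p(114)=952050665, p(115)=1064144451, p(116)=1188908248, p(117)=1327710076, p(118)=1482074143, p(119)=1653668665, p(120)=1844349560, p(121)=2056148051, p(122)=2291320912, p(123)=2552338241, p(124)=2841940500, p(125)=3163127352, p(126)=3519222692, p(127)=3913864295, p(128)=4351078600, p(129)=4835271870, p(130)=5371315400, p(131)=5964539504, p(132)=6620830889, p(133)=7346629512, p(134)=8149040695, p(135)=9035836076, p(136)=10015581680, p(137)=11097645016, p(138)=12292341831, p(139)=13610949895, p(140)=15065878135, p(141)=16670689208, p(142)=18440293320, p(143)=20390982757, p(144)=22540654445, p(145)=24908858009, p(146)=27517052599, p(147)=30388671978, p(148)=33549419497, p(149)=37027355200, p(150)=40853235313, p(151)=45060624582, p(152)=49686288421, p(153)=54770336324, p(154)=60356673280, p(155)=66493182097, p(156)=73232243759, p(157)=80630964769, p(158)=88751778802, p(159)=97662728555, p(160)=107438159466, p(161)=118159068427, p(162)=129913904637, p(163)=142798995930, p(164)=156919475295, p(165)=172389800255, p(166)=189334822579, p(167)=207890420102, p(168)=228204732751, p(169)=250438925115, p(170)=274768617130.
Final step: p(171) = p(170) + p(169) - p(166) - p(164) + p(159) + p(156) - p(149) - p(145) + p(136) + p(131) - p(120) - p(114) + p(101) + p(94) - p(79) - p(71) + p(54) + p(45) - p(26) - p(16)
= 274768617130 + 250438925115 - 189334822579 - 156919475295 + 97662728555 + 73232243759 - 37027355200 - 24908858009 + 10015581680 + 5964539504 - 1844349560 - 952050665 + 214481126 + 92669720 - 13848650 - 4697205 + 386155 + 89134 - 2436 - 231
= 301384802048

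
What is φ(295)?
232

295 = 5 × 59
φ(n) = n × ∏(1 - 1/p) for each prime p dividing n
φ(295) = 295 × (1 - 1/5) × (1 - 1/59) = 232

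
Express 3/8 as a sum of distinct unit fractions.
1/3 + 1/24

Greedy algorithm:
3/8: ceiling(8/3) = 3, use 1/3
1/24: ceiling(24/1) = 24, use 1/24
Result: 3/8 = 1/3 + 1/24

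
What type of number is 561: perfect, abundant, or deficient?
deficient

Proper divisors of 561: sum = 1 + 3 + 11 + 17 + 33 + 51 + 187 = 303
Since 303 < 561, 561 is deficient.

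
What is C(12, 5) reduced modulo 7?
1

Using Lucas' theorem:
Write n=12 and k=5 in base 7:
n in base 7: [1, 5]
k in base 7: [0, 5]
C(12,5) mod 7 = ∏ C(n_i, k_i) mod 7
Digit binomials (mod 7): C(1,0) = 1; C(5,5) = 1
Product: 1 × 1 = 1 ≡ 1 (mod 7)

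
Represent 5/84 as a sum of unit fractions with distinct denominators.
1/17 + 1/1428

Greedy algorithm:
5/84: ceiling(84/5) = 17, use 1/17
1/1428: ceiling(1428/1) = 1428, use 1/1428
Result: 5/84 = 1/17 + 1/1428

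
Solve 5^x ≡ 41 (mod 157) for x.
21

Baby-step giant-step with step n = ⌈√157⌉ = 13.
Baby steps 5^j mod 157 (j:value) for j=0..12: 0:1, 1:5, 2:25, 3:125, 4:154, 5:142, 6:82, 7:96, 8:9, 9:45, 10:68, 11:26, 12:130.
Giant-step multiplier: 5^(-13) ≡ 5^(156-13) = 5^143 ≡ 50 (mod 157).
Giant steps γ_i = 41·50^i mod 157: γ_0=41, γ_1=9 (in table at j=8).
x = i·n + j = 1·13 + 8 = 21.
Check: 5^21 ≡ 41 (mod 157).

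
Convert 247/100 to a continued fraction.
[2; 2, 7, 1, 5]

Euclidean algorithm steps:
247 = 2 × 100 + 47
100 = 2 × 47 + 6
47 = 7 × 6 + 5
6 = 1 × 5 + 1
5 = 5 × 1 + 0
Continued fraction: [2; 2, 7, 1, 5]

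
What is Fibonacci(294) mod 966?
8

Matrix identity: Q^n = [[F_(n+1), F_n], [F_n, F_(n-1)]] with Q = [[1,1],[1,0]].
n = 294 = 100100110₂. Square-and-multiply, entries mod 966:
Q^1 = [[1,1],[1,0]]
Q^2 = (Q^1)² = [[2,1],[1,1]]
Q^4 = (Q^2)² = [[5,3],[3,2]]
Q^9 = (Q^4)²·Q = [[55,34],[34,21]]
Q^18 = (Q^9)² = [[317,652],[652,631]]
Q^36 = (Q^18)² = [[89,822],[822,233]]
Q^73 = (Q^36)²·Q = [[643,643],[643,0]]
Q^147 = (Q^73)²·Q = [[3,2],[2,1]]
Q^294 = (Q^147)² = [[13,8],[8,5]]
F_294 mod 966 = Q^294[0][1] = 8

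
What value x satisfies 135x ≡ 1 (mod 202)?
3

gcd(135, 202) = 1, so the inverse exists.
Extended Euclidean algorithm on (202, 135):
202 = 1 × 135 + 67  ⟹  67 = (1)·202 + (-1)·135
135 = 2 × 67 + 1  ⟹  1 = (-2)·202 + (3)·135
So (3)·135 ≡ 1 (mod 202), i.e. 135^(-1) ≡ 3 (mod 202).
Check: 135 × 3 = 405 ≡ 1 (mod 202)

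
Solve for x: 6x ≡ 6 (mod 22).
x ≡ 1 (mod 11)

gcd(6, 22) = 2, which divides 6, so solutions exist.
Divide through by 2: 3x ≡ 3 (mod 11).
Find 3^(-1) mod 11 by the extended Euclidean algorithm:
11 = 3 × 3 + 2  ⟹  2 = (1)·11 + (-3)·3
3 = 1 × 2 + 1  ⟹  1 = (-1)·11 + (4)·3
So (4)·3 ≡ 1 (mod 11), i.e. 3^(-1) ≡ 4 (mod 11).
x ≡ 4 × 3 = 12 ≡ 1 (mod 11).
Check: 6 × 1 = 6 ≡ 6 (mod 22).
x ≡ 1 (mod 11), giving 2 solutions mod 22.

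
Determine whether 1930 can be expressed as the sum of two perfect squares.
9² + 43² (a=9, b=43)

Factorization: 1930 = 2 × 5 × 193
By Fermat: n is sum of two squares iff every prime p ≡ 3 (mod 4) appears to even power.
All primes ≡ 3 (mod 4) appear to even power.
Search a = 0, 1, 2, … for 1930 - a² a perfect square: first hit at a = 9: 1930 - 81 = 1849 = 43².
1930 = 9² + 43² = 81 + 1849 ✓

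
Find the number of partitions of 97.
133230930

p(n) counts ways to write n as a sum of positive integers (order ignored).
Euler's pentagonal recurrence: p(k) = p(k-1) + p(k-2) - p(k-5) - p(k-7) + p(k-12) + p(k-15) - ... (offsets j(3j∓1)/2, signs ++--, p(0)=1, p(<0)=0).
DP table for k = 0..96: p(0)=1, p(1)=1, p(2)=2, p(3)=3, p(4)=5, p(5)=7, p(6)=11, p(7)=15, p(8)=22, p(9)=30, p(10)=42, p(11)=56, p(12)=77, p(13)=101, p(14)=135, p(15)=176, p(16)=231, p(17)=297, p(18)=385, p(19)=490, p(20)=627, p(21)=792, p(22)=1002, p(23)=1255, p(24)=1575, p(25)=1958, p(26)=2436, p(27)=3010, p(28)=3718, p(29)=4565, p(30)=5604, p(31)=6842, p(32)=8349, p(33)=10143, p(34)=12310, p(35)=14883, p(36)=17977, p(37)=21637, p(38)=26015, p(39)=31185, p(40)=37338, p(41)=44583, p(42)=53174, p(43)=63261, p(44)=75175, p(45)=89134, p(46)=105558, p(47)=124754, p(48)=147273, p(49)=173525, p(50)=204226, p(51)=239943, p(52)=281589, p(53)=329931, p(54)=386155, p(55)=451276, p(56)=526823, p(57)=614154, p(58)=715220, p(59)=831820, p(60)=966467, p(61)=1121505, p(62)=1300156, p(63)=1505499, p(64)=1741630, p(65)=2012558, p(66)=2323520, p(67)=2679689, p(68)=3087735, p(69)=3554345, p(70)=4087968, p(71)=4697205, p(72)=5392783, p(73)=6185689, p(74)=7089500, p(75)=8118264, p(76)=9289091, p(77)=10619863, p(78)=12132164, p(79)=13848650, p(80)=15796476, p(81)=18004327, p(82)=20506255, p(83)=23338469, p(84)=26543660, p(85)=30167357, p(86)=34262962, p(87)=38887673, p(88)=44108109, p(89)=49995925, p(90)=56634173, p(91)=64112359, p(92)=72533807, p(93)=82010177, p(94)=92669720, p(95)=104651419, p(96)=118114304.
Final step: p(97) = p(96) + p(95) - p(92) - p(90) + p(85) + p(82) - p(75) - p(71) + p(62) + p(57) - p(46) - p(40) + p(27) + p(20) - p(5)
= 118114304 + 104651419 - 72533807 - 56634173 + 30167357 + 20506255 - 8118264 - 4697205 + 1300156 + 614154 - 105558 - 37338 + 3010 + 627 - 7
= 133230930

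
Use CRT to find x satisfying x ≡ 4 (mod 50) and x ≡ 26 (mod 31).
1204

Using Chinese Remainder Theorem:
M = 50 × 31 = 1550
M1 = 31, M2 = 50
y1 = 31^(-1) mod 50 = 21
y2 = 50^(-1) mod 31 = 18
x = (4×31×21 + 26×50×18) mod 1550 = 1204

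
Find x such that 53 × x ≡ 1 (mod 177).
167

gcd(53, 177) = 1, so the inverse exists.
Extended Euclidean algorithm on (177, 53):
177 = 3 × 53 + 18  ⟹  18 = (1)·177 + (-3)·53
53 = 2 × 18 + 17  ⟹  17 = (-2)·177 + (7)·53
18 = 1 × 17 + 1  ⟹  1 = (3)·177 + (-10)·53
So (-10)·53 ≡ 1 (mod 177), i.e. 53^(-1) ≡ -10 ≡ 167 (mod 177).
Check: 53 × 167 = 8851 ≡ 1 (mod 177)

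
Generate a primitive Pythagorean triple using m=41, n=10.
(1581, 820, 1781)

Euclid's formula: a = m² - n², b = 2mn, c = m² + n²
m = 41, n = 10
a = 41² - 10² = 1681 - 100 = 1581
b = 2 × 41 × 10 = 820
c = 41² + 10² = 1681 + 100 = 1781
Verification: 1581² + 820² = 2499561 + 672400 = 3171961 = 1781² ✓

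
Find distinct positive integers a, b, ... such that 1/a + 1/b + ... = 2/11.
1/6 + 1/66

Greedy algorithm:
2/11: ceiling(11/2) = 6, use 1/6
1/66: ceiling(66/1) = 66, use 1/66
Result: 2/11 = 1/6 + 1/66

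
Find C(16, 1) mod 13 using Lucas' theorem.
3

Using Lucas' theorem:
Write n=16 and k=1 in base 13:
n in base 13: [1, 3]
k in base 13: [0, 1]
C(16,1) mod 13 = ∏ C(n_i, k_i) mod 13
Digit binomials (mod 13): C(1,0) = 1; C(3,1) = 3
Product: 1 × 3 = 3 ≡ 3 (mod 13)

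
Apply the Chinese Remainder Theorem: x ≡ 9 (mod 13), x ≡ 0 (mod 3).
9

Using Chinese Remainder Theorem:
M = 13 × 3 = 39
M1 = 3, M2 = 13
y1 = 3^(-1) mod 13 = 9
y2 = 13^(-1) mod 3 = 1
x = (9×3×9 + 0×13×1) mod 39 = 9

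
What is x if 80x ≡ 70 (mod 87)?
x ≡ 77 (mod 87)

gcd(80, 87) = 1, which divides 70, so solutions exist.
Find 80^(-1) mod 87 by the extended Euclidean algorithm:
87 = 1 × 80 + 7  ⟹  7 = (1)·87 + (-1)·80
80 = 11 × 7 + 3  ⟹  3 = (-11)·87 + (12)·80
7 = 2 × 3 + 1  ⟹  1 = (23)·87 + (-25)·80
So (-25)·80 ≡ 1 (mod 87), i.e. 80^(-1) ≡ -25 ≡ 62 (mod 87).
x ≡ 62 × 70 = 4340 ≡ 77 (mod 87).
Check: 80 × 77 = 6160 ≡ 70 (mod 87).
Unique solution: x ≡ 77 (mod 87)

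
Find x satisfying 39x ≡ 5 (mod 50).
x ≡ 45 (mod 50)

gcd(39, 50) = 1, which divides 5, so solutions exist.
Find 39^(-1) mod 50 by the extended Euclidean algorithm:
50 = 1 × 39 + 11  ⟹  11 = (1)·50 + (-1)·39
39 = 3 × 11 + 6  ⟹  6 = (-3)·50 + (4)·39
11 = 1 × 6 + 5  ⟹  5 = (4)·50 + (-5)·39
6 = 1 × 5 + 1  ⟹  1 = (-7)·50 + (9)·39
So (9)·39 ≡ 1 (mod 50), i.e. 39^(-1) ≡ 9 (mod 50).
x ≡ 9 × 5 = 45 ≡ 45 (mod 50).
Check: 39 × 45 = 1755 ≡ 5 (mod 50).
Unique solution: x ≡ 45 (mod 50)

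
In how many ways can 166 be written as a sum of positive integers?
189334822579

p(n) counts ways to write n as a sum of positive integers (order ignored).
Euler's pentagonal recurrence: p(k) = p(k-1) + p(k-2) - p(k-5) - p(k-7) + p(k-12) + p(k-15) - ... (offsets j(3j∓1)/2, signs ++--, p(0)=1, p(<0)=0).
DP table for k = 0..165: p(0)=1, p(1)=1, p(2)=2, p(3)=3, p(4)=5, p(5)=7, p(6)=11, p(7)=15, p(8)=22, p(9)=30, p(10)=42, p(11)=56, p(12)=77, p(13)=101, p(14)=135, p(15)=176, p(16)=231, p(17)=297, p(18)=385, p(19)=490, p(20)=627, p(21)=792, p(22)=1002, p(23)=1255, p(24)=1575, p(25)=1958, p(26)=2436, p(27)=3010, p(28)=3718, p(29)=4565, p(30)=5604, p(31)=6842, p(32)=8349, p(33)=10143, p(34)=12310, p(35)=14883, p(36)=17977, p(37)=21637, p(38)=26015, p(39)=31185, p(40)=37338, p(41)=44583, p(42)=53174, p(43)=63261, p(44)=75175, p(45)=89134, p(46)=105558, p(47)=124754, p(48)=147273, p(49)=173525, p(50)=204226, p(51)=239943, p(52)=281589, p(53)=329931, p(54)=386155, p(55)=451276, p(56)=526823, p(57)=614154, p(58)=715220, p(59)=831820, p(60)=966467, p(61)=1121505, p(62)=1300156, p(63)=1505499, p(64)=1741630, p(65)=2012558, p(66)=2323520, p(67)=2679689, p(68)=3087735, p(69)=3554345, p(70)=4087968, p(71)=4697205, p(72)=5392783, p(73)=6185689, p(74)=7089500, p(75)=8118264, p(76)=9289091, p(77)=10619863, p(78)=12132164, p(79)=13848650, p(80)=15796476, p(81)=18004327, p(82)=20506255, p(83)=23338469, p(84)=26543660, p(85)=30167357, p(86)=34262962, p(87)=38887673, p(88)=44108109, p(89)=49995925, p(90)=56634173, p(91)=64112359, p(92)=72533807, p(93)=82010177, p(94)=92669720, p(95)=104651419, p(96)=118114304, p(97)=133230930, p(98)=150198136, p(99)=169229875, p(100)=190569292, p(101)=214481126, p(102)=241265379, p(103)=271248950, p(104)=304801365, p(105)=342325709, p(106)=384276336, p(107)=431149389, p(108)=483502844, p(109)=541946240, p(110)=607163746, p(111)=679903203, p(112)=761002156, p(113)=851376628, p(114)=952050665, p(115)=1064144451, p(116)=1188908248, p(117)=1327710076, p(118)=1482074143, p(119)=1653668665, p(120)=1844349560, p(121)=2056148051, p(122)=2291320912, p(123)=2552338241, p(124)=2841940500, p(125)=3163127352, p(126)=3519222692, p(127)=3913864295, p(128)=4351078600, p(129)=4835271870, p(130)=5371315400, p(131)=5964539504, p(132)=6620830889, p(133)=7346629512, p(134)=8149040695, p(135)=9035836076, p(136)=10015581680, p(137)=11097645016, p(138)=12292341831, p(139)=13610949895, p(140)=15065878135, p(141)=16670689208, p(142)=18440293320, p(143)=20390982757, p(144)=22540654445, p(145)=24908858009, p(146)=27517052599, p(147)=30388671978, p(148)=33549419497, p(149)=37027355200, p(150)=40853235313, p(151)=45060624582, p(152)=49686288421, p(153)=54770336324, p(154)=60356673280, p(155)=66493182097, p(156)=73232243759, p(157)=80630964769, p(158)=88751778802, p(159)=97662728555, p(160)=107438159466, p(161)=118159068427, p(162)=129913904637, p(163)=142798995930, p(164)=156919475295, p(165)=172389800255.
Final step: p(166) = p(165) + p(164) - p(161) - p(159) + p(154) + p(151) - p(144) - p(140) + p(131) + p(126) - p(115) - p(109) + p(96) + p(89) - p(74) - p(66) + p(49) + p(40) - p(21) - p(11)
= 172389800255 + 156919475295 - 118159068427 - 97662728555 + 60356673280 + 45060624582 - 22540654445 - 15065878135 + 5964539504 + 3519222692 - 1064144451 - 541946240 + 118114304 + 49995925 - 7089500 - 2323520 + 173525 + 37338 - 792 - 56
= 189334822579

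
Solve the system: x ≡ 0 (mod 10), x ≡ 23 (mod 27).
50

Using Chinese Remainder Theorem:
M = 10 × 27 = 270
M1 = 27, M2 = 10
y1 = 27^(-1) mod 10 = 3
y2 = 10^(-1) mod 27 = 19
x = (0×27×3 + 23×10×19) mod 270 = 50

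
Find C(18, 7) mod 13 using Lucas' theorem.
0

Using Lucas' theorem:
Write n=18 and k=7 in base 13:
n in base 13: [1, 5]
k in base 13: [0, 7]
C(18,7) mod 13 = ∏ C(n_i, k_i) mod 13
Digit binomials (mod 13): C(1,0) = 1; C(5,7) = 0 (k_i > n_i)
Product: 1 × 0 = 0 ≡ 0 (mod 13)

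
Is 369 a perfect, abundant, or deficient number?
deficient

Proper divisors of 369: sum = 1 + 3 + 9 + 41 + 123 = 177
Since 177 < 369, 369 is deficient.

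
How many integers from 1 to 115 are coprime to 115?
88

115 = 5 × 23
φ(n) = n × ∏(1 - 1/p) for each prime p dividing n
φ(115) = 115 × (1 - 1/5) × (1 - 1/23) = 88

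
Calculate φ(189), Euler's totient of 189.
108

189 = 3^3 × 7
φ(n) = n × ∏(1 - 1/p) for each prime p dividing n
φ(189) = 189 × (1 - 1/3) × (1 - 1/7) = 108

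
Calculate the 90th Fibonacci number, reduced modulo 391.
153

Matrix identity: Q^n = [[F_(n+1), F_n], [F_n, F_(n-1)]] with Q = [[1,1],[1,0]].
n = 90 = 1011010₂. Square-and-multiply, entries mod 391:
Q^1 = [[1,1],[1,0]]
Q^2 = (Q^1)² = [[2,1],[1,1]]
Q^5 = (Q^2)²·Q = [[8,5],[5,3]]
Q^11 = (Q^5)²·Q = [[144,89],[89,55]]
Q^22 = (Q^11)² = [[114,116],[116,389]]
Q^45 = (Q^22)²·Q = [[344,255],[255,89]]
Q^90 = (Q^45)² = [[373,153],[153,220]]
F_90 mod 391 = Q^90[0][1] = 153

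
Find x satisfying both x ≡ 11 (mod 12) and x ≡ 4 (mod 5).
59

Using Chinese Remainder Theorem:
M = 12 × 5 = 60
M1 = 5, M2 = 12
y1 = 5^(-1) mod 12 = 5
y2 = 12^(-1) mod 5 = 3
x = (11×5×5 + 4×12×3) mod 60 = 59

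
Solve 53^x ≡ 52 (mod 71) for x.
57

Baby-step giant-step with step n = ⌈√71⌉ = 9.
Baby steps 53^j mod 71 (j:value) for j=0..8: 0:1, 1:53, 2:40, 3:61, 4:38, 5:26, 6:29, 7:46, 8:24.
Giant-step multiplier: 53^(-9) ≡ 53^(70-9) = 53^61 ≡ 59 (mod 71).
Giant steps γ_i = 52·59^i mod 71: γ_0=52, γ_1=15, γ_2=33, γ_3=30, γ_4=66, γ_5=60, γ_6=61 (in table at j=3).
x = i·n + j = 6·9 + 3 = 57.
Check: 53^57 ≡ 52 (mod 71).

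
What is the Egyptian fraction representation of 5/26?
1/6 + 1/39

Greedy algorithm:
5/26: ceiling(26/5) = 6, use 1/6
1/39: ceiling(39/1) = 39, use 1/39
Result: 5/26 = 1/6 + 1/39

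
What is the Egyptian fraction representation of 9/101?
1/12 + 1/174 + 1/35148

Greedy algorithm:
9/101: ceiling(101/9) = 12, use 1/12
7/1212: ceiling(1212/7) = 174, use 1/174
1/35148: ceiling(35148/1) = 35148, use 1/35148
Result: 9/101 = 1/12 + 1/174 + 1/35148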